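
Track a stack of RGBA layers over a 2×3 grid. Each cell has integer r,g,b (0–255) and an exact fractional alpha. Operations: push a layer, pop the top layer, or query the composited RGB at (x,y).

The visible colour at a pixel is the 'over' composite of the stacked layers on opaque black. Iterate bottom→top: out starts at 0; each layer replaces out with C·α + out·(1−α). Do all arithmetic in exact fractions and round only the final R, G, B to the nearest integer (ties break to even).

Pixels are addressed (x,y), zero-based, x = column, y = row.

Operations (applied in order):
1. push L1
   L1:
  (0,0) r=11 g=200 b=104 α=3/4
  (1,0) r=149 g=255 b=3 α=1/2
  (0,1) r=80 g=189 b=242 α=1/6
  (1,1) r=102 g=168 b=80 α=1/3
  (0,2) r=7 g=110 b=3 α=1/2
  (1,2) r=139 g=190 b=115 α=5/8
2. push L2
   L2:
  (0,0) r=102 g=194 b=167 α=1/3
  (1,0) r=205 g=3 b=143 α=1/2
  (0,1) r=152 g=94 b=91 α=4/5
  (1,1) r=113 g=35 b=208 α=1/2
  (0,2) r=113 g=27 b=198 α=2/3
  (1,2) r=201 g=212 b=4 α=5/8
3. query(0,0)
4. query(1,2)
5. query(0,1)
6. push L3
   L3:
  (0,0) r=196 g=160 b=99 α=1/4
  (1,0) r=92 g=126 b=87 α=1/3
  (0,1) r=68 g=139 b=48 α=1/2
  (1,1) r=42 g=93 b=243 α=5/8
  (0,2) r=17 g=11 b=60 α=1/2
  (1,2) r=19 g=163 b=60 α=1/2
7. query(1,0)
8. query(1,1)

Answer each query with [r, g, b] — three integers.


query (0,0) [L1,L2] — begin 0,0,0
L1 α=3/4: [33/4, 150, 78]
L2 α=1/3: [79/2, 494/3, 323/3]
= [40, 165, 108]

at x=1,y=2 over L1,L2:
+L1 (α=5/8) → [695/8, 475/4, 575/8]
+L2 (α=5/8) → [10125/64, 5665/32, 1885/64]
rounded: [158, 177, 29]

(0,1) stack=L1,L2; from [0,0,0]:
after L1 α=1/6: [40/3, 63/2, 121/3]
after L2 α=4/5: [1864/15, 163/2, 1213/15]
= [124, 82, 81]

query (1,0) [L1,L2,L3] — begin 0,0,0
after L1 α=1/2: [149/2, 255/2, 3/2]
after L2 α=1/2: [559/4, 261/4, 289/4]
after L3 α=1/3: [743/6, 171/2, 463/6]
→ [124, 86, 77]

at x=1,y=1 over L1,L2,L3:
+L1 (α=1/3) → [34, 56, 80/3]
+L2 (α=1/2) → [147/2, 91/2, 352/3]
+L3 (α=5/8) → [861/16, 1203/16, 1567/8]
→ [54, 75, 196]


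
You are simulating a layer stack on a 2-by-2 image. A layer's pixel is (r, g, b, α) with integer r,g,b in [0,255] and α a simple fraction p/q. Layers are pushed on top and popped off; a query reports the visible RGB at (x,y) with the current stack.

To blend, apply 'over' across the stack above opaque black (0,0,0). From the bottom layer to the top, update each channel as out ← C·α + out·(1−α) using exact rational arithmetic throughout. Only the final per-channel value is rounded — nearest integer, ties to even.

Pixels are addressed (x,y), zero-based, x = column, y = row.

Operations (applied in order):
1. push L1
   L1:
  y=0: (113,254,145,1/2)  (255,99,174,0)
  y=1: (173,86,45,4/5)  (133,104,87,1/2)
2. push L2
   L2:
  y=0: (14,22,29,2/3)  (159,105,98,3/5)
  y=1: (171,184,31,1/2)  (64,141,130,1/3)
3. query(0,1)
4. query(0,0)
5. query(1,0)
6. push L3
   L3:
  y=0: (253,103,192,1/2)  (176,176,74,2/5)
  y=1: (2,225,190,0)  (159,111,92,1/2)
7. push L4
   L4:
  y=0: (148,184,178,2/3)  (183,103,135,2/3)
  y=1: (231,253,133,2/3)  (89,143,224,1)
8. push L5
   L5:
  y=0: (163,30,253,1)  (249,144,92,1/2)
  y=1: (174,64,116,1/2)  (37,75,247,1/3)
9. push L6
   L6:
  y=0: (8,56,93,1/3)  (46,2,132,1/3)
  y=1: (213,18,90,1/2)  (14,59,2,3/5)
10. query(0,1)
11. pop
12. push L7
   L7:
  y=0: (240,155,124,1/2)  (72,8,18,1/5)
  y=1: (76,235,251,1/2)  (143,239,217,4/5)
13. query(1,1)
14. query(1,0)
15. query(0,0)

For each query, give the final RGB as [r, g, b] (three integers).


at x=0,y=1 over L1,L2:
after L1 α=4/5: [692/5, 344/5, 36]
after L2 α=1/2: [1547/10, 632/5, 67/2]
= [155, 126, 34]

at x=0,y=0 over L1,L2:
L1 α=1/2: [113/2, 127, 145/2]
L2 α=2/3: [169/6, 57, 87/2]
rounded: [28, 57, 44]

at x=1,y=0 over L1,L2:
+L1 (α=0) → [0, 0, 0]
+L2 (α=3/5) → [477/5, 63, 294/5]
rounded: [95, 63, 59]

(0,1) stack=L1,L2,L3,L4,L5,L6; from [0,0,0]:
after L1 α=4/5: [692/5, 344/5, 36]
after L2 α=1/2: [1547/10, 632/5, 67/2]
after L3 α=0: [1547/10, 632/5, 67/2]
after L4 α=2/3: [6167/30, 1054/5, 599/6]
after L5 α=1/2: [11387/60, 687/5, 1295/12]
after L6 α=1/2: [24167/120, 777/10, 2375/24]
→ [201, 78, 99]

at x=1,y=1 over L1,L2,L3,L4,L5,L7:
+L1 (α=1/2) → [133/2, 52, 87/2]
+L2 (α=1/3) → [197/3, 245/3, 217/3]
+L3 (α=1/2) → [337/3, 289/3, 493/6]
+L4 (α=1) → [89, 143, 224]
+L5 (α=1/3) → [215/3, 361/3, 695/3]
+L7 (α=4/5) → [1931/15, 3229/15, 3299/15]
rounded: [129, 215, 220]

at x=1,y=0 over L1,L2,L3,L4,L5,L7:
+L1 (α=0) → [0, 0, 0]
+L2 (α=3/5) → [477/5, 63, 294/5]
+L3 (α=2/5) → [3191/25, 541/5, 1622/25]
+L4 (α=2/3) → [12341/75, 1571/15, 8372/75]
+L5 (α=1/2) → [15508/75, 3731/30, 7636/75]
+L7 (α=1/5) → [67432/375, 7582/75, 31894/375]
→ [180, 101, 85]

at x=0,y=0 over L1,L2,L3,L4,L5,L7:
+L1 (α=1/2) → [113/2, 127, 145/2]
+L2 (α=2/3) → [169/6, 57, 87/2]
+L3 (α=1/2) → [1687/12, 80, 471/4]
+L4 (α=2/3) → [5239/36, 448/3, 1895/12]
+L5 (α=1) → [163, 30, 253]
+L7 (α=1/2) → [403/2, 185/2, 377/2]
→ [202, 92, 188]


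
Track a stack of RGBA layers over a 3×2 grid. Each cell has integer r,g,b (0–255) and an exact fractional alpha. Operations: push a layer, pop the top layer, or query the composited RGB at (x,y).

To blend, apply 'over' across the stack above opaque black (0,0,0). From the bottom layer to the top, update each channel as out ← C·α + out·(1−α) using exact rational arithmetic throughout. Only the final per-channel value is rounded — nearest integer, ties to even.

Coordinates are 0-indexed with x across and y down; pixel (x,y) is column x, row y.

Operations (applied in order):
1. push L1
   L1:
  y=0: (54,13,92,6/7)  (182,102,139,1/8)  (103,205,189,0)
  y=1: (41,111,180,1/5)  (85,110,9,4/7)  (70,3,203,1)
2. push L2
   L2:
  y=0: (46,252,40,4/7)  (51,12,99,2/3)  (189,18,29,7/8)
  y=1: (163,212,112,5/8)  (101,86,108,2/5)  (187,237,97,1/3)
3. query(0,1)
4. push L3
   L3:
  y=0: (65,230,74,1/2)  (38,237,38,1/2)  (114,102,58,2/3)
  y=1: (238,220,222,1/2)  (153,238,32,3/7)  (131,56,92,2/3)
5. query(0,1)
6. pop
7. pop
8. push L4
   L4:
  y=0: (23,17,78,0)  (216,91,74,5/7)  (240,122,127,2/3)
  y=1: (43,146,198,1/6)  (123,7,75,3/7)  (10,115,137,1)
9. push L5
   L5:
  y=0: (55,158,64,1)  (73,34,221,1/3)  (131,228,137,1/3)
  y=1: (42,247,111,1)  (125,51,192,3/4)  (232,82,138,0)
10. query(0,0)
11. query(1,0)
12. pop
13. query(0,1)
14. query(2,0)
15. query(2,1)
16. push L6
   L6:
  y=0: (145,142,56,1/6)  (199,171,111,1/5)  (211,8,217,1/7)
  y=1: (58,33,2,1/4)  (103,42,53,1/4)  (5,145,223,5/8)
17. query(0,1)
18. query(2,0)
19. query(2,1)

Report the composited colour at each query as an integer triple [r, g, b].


(0,1) stack=L1,L2; from [0,0,0]:
after L1 α=1/5: [41/5, 111/5, 36]
after L2 α=5/8: [2099/20, 5633/40, 167/2]
→ [105, 141, 84]

at x=0,y=1 over L1,L2,L3:
L1 α=1/5: [41/5, 111/5, 36]
L2 α=5/8: [2099/20, 5633/40, 167/2]
L3 α=1/2: [6859/40, 14433/80, 611/4]
→ [171, 180, 153]

query (0,0) [L1,L4,L5] — begin 0,0,0
L1 α=6/7: [324/7, 78/7, 552/7]
L4 α=0: [324/7, 78/7, 552/7]
L5 α=1: [55, 158, 64]
rounded: [55, 158, 64]

(1,0) stack=L1,L4,L5; from [0,0,0]:
L1 α=1/8: [91/4, 51/4, 139/8]
L4 α=5/7: [2251/14, 961/14, 1619/28]
L5 α=1/3: [2762/21, 1199/21, 1571/14]
→ [132, 57, 112]

(0,1) stack=L1,L4; from [0,0,0]:
L1 α=1/5: [41/5, 111/5, 36]
L4 α=1/6: [14, 257/6, 63]
rounded: [14, 43, 63]

(2,0) stack=L1,L4; from [0,0,0]:
L1 α=0: [0, 0, 0]
L4 α=2/3: [160, 244/3, 254/3]
→ [160, 81, 85]

(2,1) stack=L1,L4; from [0,0,0]:
L1 α=1: [70, 3, 203]
L4 α=1: [10, 115, 137]
rounded: [10, 115, 137]

at x=0,y=1 over L1,L4,L6:
+L1 (α=1/5) → [41/5, 111/5, 36]
+L4 (α=1/6) → [14, 257/6, 63]
+L6 (α=1/4) → [25, 323/8, 191/4]
rounded: [25, 40, 48]

(2,0) stack=L1,L4,L6; from [0,0,0]:
L1 α=0: [0, 0, 0]
L4 α=2/3: [160, 244/3, 254/3]
L6 α=1/7: [1171/7, 496/7, 725/7]
→ [167, 71, 104]

at x=2,y=1 over L1,L4,L6:
L1 α=1: [70, 3, 203]
L4 α=1: [10, 115, 137]
L6 α=5/8: [55/8, 535/4, 763/4]
→ [7, 134, 191]


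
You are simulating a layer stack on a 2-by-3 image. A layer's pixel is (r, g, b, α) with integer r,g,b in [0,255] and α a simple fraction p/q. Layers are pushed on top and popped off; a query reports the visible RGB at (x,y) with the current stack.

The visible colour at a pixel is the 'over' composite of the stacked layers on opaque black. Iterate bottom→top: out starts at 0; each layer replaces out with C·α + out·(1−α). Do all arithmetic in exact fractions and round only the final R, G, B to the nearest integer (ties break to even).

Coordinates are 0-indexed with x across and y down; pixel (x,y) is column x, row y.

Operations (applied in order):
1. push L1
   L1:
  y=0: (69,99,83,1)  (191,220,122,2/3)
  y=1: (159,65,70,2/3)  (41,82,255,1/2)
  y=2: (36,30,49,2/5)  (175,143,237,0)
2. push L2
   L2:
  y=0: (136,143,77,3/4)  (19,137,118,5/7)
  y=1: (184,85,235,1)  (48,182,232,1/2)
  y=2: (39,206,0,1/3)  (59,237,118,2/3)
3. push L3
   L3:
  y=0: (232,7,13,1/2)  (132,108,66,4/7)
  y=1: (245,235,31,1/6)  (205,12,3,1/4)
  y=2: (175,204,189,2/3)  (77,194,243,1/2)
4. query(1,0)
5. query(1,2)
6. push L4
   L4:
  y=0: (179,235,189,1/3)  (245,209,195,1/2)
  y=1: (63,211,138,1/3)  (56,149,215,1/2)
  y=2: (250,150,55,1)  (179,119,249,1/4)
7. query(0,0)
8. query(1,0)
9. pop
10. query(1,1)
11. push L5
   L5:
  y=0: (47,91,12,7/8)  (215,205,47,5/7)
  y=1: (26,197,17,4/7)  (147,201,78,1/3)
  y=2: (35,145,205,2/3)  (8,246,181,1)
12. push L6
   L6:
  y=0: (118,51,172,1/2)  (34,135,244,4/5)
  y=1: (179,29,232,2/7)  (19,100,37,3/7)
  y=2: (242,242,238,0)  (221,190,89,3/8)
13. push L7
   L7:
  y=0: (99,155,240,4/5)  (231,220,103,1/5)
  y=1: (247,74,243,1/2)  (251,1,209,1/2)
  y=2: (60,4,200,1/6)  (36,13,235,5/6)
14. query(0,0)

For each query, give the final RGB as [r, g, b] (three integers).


at x=1,y=0 over L1,L2,L3:
after L1 α=2/3: [382/3, 440/3, 244/3]
after L2 α=5/7: [1049/21, 2935/21, 2258/21]
after L3 α=4/7: [4745/49, 5959/49, 4106/49]
rounded: [97, 122, 84]

query (1,2) [L1,L2,L3] — begin 0,0,0
+L1 (α=0) → [0, 0, 0]
+L2 (α=2/3) → [118/3, 158, 236/3]
+L3 (α=1/2) → [349/6, 176, 965/6]
= [58, 176, 161]

at x=0,y=0 over L1,L2,L3,L4:
+L1 (α=1) → [69, 99, 83]
+L2 (α=3/4) → [477/4, 132, 157/2]
+L3 (α=1/2) → [1405/8, 139/2, 183/4]
+L4 (α=1/3) → [707/4, 374/3, 187/2]
rounded: [177, 125, 94]

query (1,0) [L1,L2,L3,L4] — begin 0,0,0
after L1 α=2/3: [382/3, 440/3, 244/3]
after L2 α=5/7: [1049/21, 2935/21, 2258/21]
after L3 α=4/7: [4745/49, 5959/49, 4106/49]
after L4 α=1/2: [8375/49, 8100/49, 13661/98]
→ [171, 165, 139]

at x=1,y=1 over L1,L2,L3:
L1 α=1/2: [41/2, 41, 255/2]
L2 α=1/2: [137/4, 223/2, 719/4]
L3 α=1/4: [1231/16, 693/8, 2169/16]
rounded: [77, 87, 136]

query (0,0) [L1,L2,L3,L5,L6,L7] — begin 0,0,0
L1 α=1: [69, 99, 83]
L2 α=3/4: [477/4, 132, 157/2]
L3 α=1/2: [1405/8, 139/2, 183/4]
L5 α=7/8: [4037/64, 1413/16, 519/32]
L6 α=1/2: [11589/128, 2229/32, 6023/64]
L7 α=4/5: [62277/640, 22069/160, 67463/320]
= [97, 138, 211]


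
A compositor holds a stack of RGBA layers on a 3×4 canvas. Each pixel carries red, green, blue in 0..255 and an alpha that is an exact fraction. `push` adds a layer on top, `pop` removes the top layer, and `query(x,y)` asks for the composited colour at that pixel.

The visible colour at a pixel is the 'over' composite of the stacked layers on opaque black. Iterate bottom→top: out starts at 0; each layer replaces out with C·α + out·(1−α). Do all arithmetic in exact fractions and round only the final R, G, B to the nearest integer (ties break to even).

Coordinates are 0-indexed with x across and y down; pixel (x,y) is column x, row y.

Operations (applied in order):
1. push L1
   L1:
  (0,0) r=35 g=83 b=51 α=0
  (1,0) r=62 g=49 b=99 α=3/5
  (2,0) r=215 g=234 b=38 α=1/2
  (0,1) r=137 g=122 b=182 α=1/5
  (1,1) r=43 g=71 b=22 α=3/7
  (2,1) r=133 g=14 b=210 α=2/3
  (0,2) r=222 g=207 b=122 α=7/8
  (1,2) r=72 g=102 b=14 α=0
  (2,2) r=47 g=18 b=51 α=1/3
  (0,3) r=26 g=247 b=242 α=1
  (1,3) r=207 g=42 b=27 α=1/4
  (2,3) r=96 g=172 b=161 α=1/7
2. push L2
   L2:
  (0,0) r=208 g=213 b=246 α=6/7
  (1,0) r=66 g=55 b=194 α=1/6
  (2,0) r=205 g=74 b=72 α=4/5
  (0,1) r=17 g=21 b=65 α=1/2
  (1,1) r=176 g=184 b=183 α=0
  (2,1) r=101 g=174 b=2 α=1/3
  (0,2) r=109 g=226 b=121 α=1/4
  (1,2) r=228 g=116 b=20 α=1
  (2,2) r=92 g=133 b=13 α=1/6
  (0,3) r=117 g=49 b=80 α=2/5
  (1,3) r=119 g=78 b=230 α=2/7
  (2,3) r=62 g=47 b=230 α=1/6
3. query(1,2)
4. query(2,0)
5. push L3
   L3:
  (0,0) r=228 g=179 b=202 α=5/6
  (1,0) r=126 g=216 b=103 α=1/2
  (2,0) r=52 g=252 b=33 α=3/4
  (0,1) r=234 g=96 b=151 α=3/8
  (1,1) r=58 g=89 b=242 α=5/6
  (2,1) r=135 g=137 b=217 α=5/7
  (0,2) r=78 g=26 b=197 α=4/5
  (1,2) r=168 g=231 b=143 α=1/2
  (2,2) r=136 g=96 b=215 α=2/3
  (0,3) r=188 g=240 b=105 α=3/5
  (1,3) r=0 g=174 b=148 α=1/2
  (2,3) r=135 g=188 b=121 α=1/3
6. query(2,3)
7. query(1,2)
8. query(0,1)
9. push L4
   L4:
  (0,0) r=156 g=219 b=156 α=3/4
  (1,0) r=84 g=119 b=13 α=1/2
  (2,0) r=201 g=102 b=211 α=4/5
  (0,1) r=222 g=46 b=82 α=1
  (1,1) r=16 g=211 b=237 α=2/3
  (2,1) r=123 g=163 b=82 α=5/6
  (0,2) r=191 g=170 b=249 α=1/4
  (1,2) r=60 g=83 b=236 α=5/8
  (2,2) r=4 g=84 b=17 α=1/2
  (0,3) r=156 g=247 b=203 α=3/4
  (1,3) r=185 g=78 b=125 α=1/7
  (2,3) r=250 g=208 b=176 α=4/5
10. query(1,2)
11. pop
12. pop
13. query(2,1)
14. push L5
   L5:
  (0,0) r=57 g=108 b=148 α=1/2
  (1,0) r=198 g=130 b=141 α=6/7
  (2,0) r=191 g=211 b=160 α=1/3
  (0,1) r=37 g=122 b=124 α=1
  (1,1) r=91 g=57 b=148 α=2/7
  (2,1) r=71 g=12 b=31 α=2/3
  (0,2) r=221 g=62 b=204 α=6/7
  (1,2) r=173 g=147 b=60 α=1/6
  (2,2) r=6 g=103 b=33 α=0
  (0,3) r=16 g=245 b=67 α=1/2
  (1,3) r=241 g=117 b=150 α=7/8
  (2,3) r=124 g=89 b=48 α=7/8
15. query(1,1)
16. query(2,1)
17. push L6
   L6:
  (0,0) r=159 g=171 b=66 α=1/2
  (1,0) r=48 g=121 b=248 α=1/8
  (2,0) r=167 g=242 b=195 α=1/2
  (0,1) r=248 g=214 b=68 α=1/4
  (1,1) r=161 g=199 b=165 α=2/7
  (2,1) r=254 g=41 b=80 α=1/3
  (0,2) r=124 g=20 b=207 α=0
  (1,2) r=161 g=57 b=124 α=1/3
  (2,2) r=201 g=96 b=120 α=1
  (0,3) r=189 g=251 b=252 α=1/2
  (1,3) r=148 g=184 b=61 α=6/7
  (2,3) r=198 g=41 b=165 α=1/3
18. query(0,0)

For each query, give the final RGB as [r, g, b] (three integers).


query (1,2) [L1,L2] — begin 0,0,0
+L1 (α=0) → [0, 0, 0]
+L2 (α=1) → [228, 116, 20]
= [228, 116, 20]

query (2,0) [L1,L2] — begin 0,0,0
after L1 α=1/2: [215/2, 117, 19]
after L2 α=4/5: [371/2, 413/5, 307/5]
rounded: [186, 83, 61]

at x=2,y=3 over L1,L2,L3:
+L1 (α=1/7) → [96/7, 172/7, 23]
+L2 (α=1/6) → [457/21, 1189/42, 115/2]
+L3 (α=1/3) → [3749/63, 5137/63, 236/3]
rounded: [60, 82, 79]

(1,2) stack=L1,L2,L3; from [0,0,0]:
L1 α=0: [0, 0, 0]
L2 α=1: [228, 116, 20]
L3 α=1/2: [198, 347/2, 163/2]
= [198, 174, 82]

at x=0,y=1 over L1,L2,L3:
+L1 (α=1/5) → [137/5, 122/5, 182/5]
+L2 (α=1/2) → [111/5, 227/10, 507/10]
+L3 (α=3/8) → [813/8, 803/16, 1413/16]
= [102, 50, 88]

query (1,2) [L1,L2,L3,L4] — begin 0,0,0
L1 α=0: [0, 0, 0]
L2 α=1: [228, 116, 20]
L3 α=1/2: [198, 347/2, 163/2]
L4 α=5/8: [447/4, 1871/16, 2849/16]
= [112, 117, 178]

query (2,1) [L1,L2] — begin 0,0,0
+L1 (α=2/3) → [266/3, 28/3, 140]
+L2 (α=1/3) → [835/9, 578/9, 94]
rounded: [93, 64, 94]

query (1,1) [L1,L2,L5] — begin 0,0,0
after L1 α=3/7: [129/7, 213/7, 66/7]
after L2 α=0: [129/7, 213/7, 66/7]
after L5 α=2/7: [1919/49, 1863/49, 2402/49]
rounded: [39, 38, 49]

query (2,1) [L1,L2,L5] — begin 0,0,0
+L1 (α=2/3) → [266/3, 28/3, 140]
+L2 (α=1/3) → [835/9, 578/9, 94]
+L5 (α=2/3) → [2113/27, 794/27, 52]
= [78, 29, 52]

query (0,0) [L1,L2,L5,L6] — begin 0,0,0
+L1 (α=0) → [0, 0, 0]
+L2 (α=6/7) → [1248/7, 1278/7, 1476/7]
+L5 (α=1/2) → [1647/14, 1017/7, 1256/7]
+L6 (α=1/2) → [3873/28, 1107/7, 859/7]
→ [138, 158, 123]


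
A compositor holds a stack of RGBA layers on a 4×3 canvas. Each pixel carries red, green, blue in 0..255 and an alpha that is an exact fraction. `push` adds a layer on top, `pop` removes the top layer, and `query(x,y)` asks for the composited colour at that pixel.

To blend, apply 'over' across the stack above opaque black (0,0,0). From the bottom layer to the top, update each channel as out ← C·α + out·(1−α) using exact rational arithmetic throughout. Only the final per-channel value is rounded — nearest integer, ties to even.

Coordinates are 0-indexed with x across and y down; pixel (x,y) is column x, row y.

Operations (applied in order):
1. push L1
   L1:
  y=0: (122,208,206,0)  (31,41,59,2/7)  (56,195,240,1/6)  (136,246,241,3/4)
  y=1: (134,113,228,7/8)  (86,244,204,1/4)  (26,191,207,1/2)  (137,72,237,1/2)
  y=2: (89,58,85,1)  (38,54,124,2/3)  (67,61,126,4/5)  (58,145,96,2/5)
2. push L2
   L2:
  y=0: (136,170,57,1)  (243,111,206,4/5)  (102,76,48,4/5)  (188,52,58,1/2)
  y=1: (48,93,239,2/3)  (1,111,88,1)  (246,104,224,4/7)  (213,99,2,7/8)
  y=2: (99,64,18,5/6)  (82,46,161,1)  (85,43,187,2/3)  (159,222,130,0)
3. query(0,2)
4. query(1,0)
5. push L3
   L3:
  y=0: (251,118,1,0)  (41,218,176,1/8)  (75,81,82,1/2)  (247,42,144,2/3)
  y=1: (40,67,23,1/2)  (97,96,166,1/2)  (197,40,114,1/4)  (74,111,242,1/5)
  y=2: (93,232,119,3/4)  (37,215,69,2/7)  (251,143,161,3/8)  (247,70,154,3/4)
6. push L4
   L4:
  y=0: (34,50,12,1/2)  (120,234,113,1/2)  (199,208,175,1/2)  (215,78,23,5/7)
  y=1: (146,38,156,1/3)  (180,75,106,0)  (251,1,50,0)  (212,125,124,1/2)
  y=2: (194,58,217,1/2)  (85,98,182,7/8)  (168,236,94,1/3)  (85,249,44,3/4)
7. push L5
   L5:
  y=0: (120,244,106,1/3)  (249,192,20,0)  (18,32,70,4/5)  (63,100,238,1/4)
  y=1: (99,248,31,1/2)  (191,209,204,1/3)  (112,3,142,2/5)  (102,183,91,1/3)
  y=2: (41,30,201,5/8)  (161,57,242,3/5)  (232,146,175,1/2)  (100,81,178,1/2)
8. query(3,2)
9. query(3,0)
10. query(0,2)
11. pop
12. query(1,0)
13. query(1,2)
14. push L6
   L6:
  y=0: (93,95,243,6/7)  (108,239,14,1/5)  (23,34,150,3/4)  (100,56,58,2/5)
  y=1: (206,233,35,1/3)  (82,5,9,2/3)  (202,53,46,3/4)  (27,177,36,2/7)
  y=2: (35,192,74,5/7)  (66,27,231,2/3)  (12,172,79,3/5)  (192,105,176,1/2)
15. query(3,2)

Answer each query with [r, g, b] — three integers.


(0,2) stack=L1,L2; from [0,0,0]:
+L1 (α=1) → [89, 58, 85]
+L2 (α=5/6) → [292/3, 63, 175/6]
rounded: [97, 63, 29]

at x=1,y=0 over L1,L2:
L1 α=2/7: [62/7, 82/7, 118/7]
L2 α=4/5: [6866/35, 638/7, 5886/35]
→ [196, 91, 168]

query (3,2) [L1,L2,L3,L4,L5] — begin 0,0,0
+L1 (α=2/5) → [116/5, 58, 192/5]
+L2 (α=0) → [116/5, 58, 192/5]
+L3 (α=3/4) → [3821/20, 67, 1251/10]
+L4 (α=3/4) → [8921/80, 407/2, 2571/40]
+L5 (α=1/2) → [16921/160, 569/4, 9691/80]
rounded: [106, 142, 121]

at x=3,y=0 over L1,L2,L3,L4,L5:
after L1 α=3/4: [102, 369/2, 723/4]
after L2 α=1/2: [145, 473/4, 955/8]
after L3 α=2/3: [213, 809/12, 3259/24]
after L4 α=5/7: [1501/7, 3149/42, 4639/84]
after L5 α=1/4: [1236/7, 4549/56, 11303/112]
= [177, 81, 101]

query (0,2) [L1,L2,L3,L4,L5] — begin 0,0,0
after L1 α=1: [89, 58, 85]
after L2 α=5/6: [292/3, 63, 175/6]
after L3 α=3/4: [1129/12, 759/4, 2317/24]
after L4 α=1/2: [3457/24, 991/8, 7525/48]
after L5 α=5/8: [5097/64, 4173/64, 23605/128]
→ [80, 65, 184]

query (1,0) [L1,L2,L3,L4] — begin 0,0,0
+L1 (α=2/7) → [62/7, 82/7, 118/7]
+L2 (α=4/5) → [6866/35, 638/7, 5886/35]
+L3 (α=1/8) → [7071/40, 107, 3383/20]
+L4 (α=1/2) → [11871/80, 341/2, 5643/40]
= [148, 170, 141]

(1,2) stack=L1,L2,L3,L4; from [0,0,0]:
after L1 α=2/3: [76/3, 36, 248/3]
after L2 α=1: [82, 46, 161]
after L3 α=2/7: [484/7, 660/7, 943/7]
after L4 α=7/8: [4649/56, 2731/28, 9861/56]
rounded: [83, 98, 176]

at x=3,y=2 over L1,L2,L3,L4,L6:
after L1 α=2/5: [116/5, 58, 192/5]
after L2 α=0: [116/5, 58, 192/5]
after L3 α=3/4: [3821/20, 67, 1251/10]
after L4 α=3/4: [8921/80, 407/2, 2571/40]
after L6 α=1/2: [24281/160, 617/4, 9611/80]
= [152, 154, 120]


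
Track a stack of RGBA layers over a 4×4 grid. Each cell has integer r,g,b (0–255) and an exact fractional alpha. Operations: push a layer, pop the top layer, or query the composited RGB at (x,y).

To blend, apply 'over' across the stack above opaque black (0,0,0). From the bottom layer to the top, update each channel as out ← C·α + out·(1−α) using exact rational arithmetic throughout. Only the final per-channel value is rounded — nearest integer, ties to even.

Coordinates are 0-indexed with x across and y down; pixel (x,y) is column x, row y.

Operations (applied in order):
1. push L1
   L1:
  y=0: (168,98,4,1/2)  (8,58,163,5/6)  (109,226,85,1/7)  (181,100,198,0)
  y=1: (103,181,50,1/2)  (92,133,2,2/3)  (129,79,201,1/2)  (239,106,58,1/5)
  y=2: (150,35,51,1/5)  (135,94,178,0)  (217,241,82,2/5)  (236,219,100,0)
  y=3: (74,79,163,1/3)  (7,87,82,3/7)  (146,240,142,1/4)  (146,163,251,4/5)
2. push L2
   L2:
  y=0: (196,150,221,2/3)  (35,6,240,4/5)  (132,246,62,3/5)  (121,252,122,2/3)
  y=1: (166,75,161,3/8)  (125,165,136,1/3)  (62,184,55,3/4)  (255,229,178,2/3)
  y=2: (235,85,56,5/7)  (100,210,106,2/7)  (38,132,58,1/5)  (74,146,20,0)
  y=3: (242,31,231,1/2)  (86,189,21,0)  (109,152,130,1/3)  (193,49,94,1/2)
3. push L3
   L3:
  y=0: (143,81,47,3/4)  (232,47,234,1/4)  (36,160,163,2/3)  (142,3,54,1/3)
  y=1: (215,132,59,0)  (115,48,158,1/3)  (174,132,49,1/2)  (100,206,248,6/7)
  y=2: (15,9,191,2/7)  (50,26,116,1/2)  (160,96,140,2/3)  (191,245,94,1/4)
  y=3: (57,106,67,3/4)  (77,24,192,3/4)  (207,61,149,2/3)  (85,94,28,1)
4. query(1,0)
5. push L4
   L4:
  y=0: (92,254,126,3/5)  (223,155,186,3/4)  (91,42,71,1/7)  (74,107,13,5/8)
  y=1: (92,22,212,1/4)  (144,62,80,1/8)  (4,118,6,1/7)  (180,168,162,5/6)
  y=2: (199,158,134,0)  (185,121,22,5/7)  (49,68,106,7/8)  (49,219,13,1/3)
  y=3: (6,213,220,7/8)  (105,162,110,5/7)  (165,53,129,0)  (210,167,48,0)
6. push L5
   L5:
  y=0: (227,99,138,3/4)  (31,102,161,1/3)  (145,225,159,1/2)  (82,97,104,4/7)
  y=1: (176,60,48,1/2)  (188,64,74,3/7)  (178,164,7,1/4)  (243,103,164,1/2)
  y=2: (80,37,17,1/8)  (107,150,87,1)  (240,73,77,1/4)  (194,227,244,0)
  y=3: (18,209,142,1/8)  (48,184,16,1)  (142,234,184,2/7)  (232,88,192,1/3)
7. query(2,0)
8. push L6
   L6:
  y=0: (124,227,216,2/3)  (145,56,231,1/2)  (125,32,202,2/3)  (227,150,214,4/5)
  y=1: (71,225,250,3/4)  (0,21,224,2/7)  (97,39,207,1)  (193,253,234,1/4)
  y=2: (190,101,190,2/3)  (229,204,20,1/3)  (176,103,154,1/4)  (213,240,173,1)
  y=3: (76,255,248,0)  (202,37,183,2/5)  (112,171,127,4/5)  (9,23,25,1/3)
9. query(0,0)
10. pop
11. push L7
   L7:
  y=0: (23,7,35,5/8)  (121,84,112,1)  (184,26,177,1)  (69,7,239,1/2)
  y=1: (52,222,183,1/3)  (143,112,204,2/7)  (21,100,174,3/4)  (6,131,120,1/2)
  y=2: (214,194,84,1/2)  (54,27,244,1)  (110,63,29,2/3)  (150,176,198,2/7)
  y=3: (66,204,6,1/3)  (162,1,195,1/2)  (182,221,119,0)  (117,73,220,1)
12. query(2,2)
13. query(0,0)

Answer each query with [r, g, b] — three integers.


(1,0) stack=L1,L2,L3; from [0,0,0]:
after L1 α=5/6: [20/3, 145/3, 815/6]
after L2 α=4/5: [88/3, 217/15, 1315/6]
after L3 α=1/4: [80, 113/5, 1783/8]
= [80, 23, 223]

query (2,0) [L1,L2,L3,L4,L5] — begin 0,0,0
L1 α=1/7: [109/7, 226/7, 85/7]
L2 α=3/5: [598/7, 5618/35, 1472/35]
L3 α=2/3: [1102/21, 5606/35, 4294/35]
L4 α=1/7: [2841/49, 35106/245, 28249/245]
L5 α=1/2: [4973/49, 90231/490, 33602/245]
rounded: [101, 184, 137]

query (0,0) [L1,L2,L3,L4,L5,L6] — begin 0,0,0
L1 α=1/2: [84, 49, 2]
L2 α=2/3: [476/3, 349/3, 148]
L3 α=3/4: [1763/12, 539/6, 289/4]
L4 α=3/5: [3419/30, 565/3, 209/2]
L5 α=3/4: [23849/120, 364/3, 1037/8]
L6 α=2/3: [53609/360, 1726/9, 4493/24]
→ [149, 192, 187]

(2,2) stack=L1,L2,L3,L4,L5,L7; from [0,0,0]:
+L1 (α=2/5) → [434/5, 482/5, 164/5]
+L2 (α=1/5) → [1926/25, 2588/25, 946/25]
+L3 (α=2/3) → [9926/75, 7388/75, 7946/75]
+L4 (α=7/8) → [35651/600, 5386/75, 15899/150]
+L5 (α=1/4) → [83651/800, 7211/100, 19749/200]
+L7 (α=2/3) → [259651/2400, 19811/300, 31349/600]
→ [108, 66, 52]

query (0,0) [L1,L2,L3,L4,L5,L7] — begin 0,0,0
+L1 (α=1/2) → [84, 49, 2]
+L2 (α=2/3) → [476/3, 349/3, 148]
+L3 (α=3/4) → [1763/12, 539/6, 289/4]
+L4 (α=3/5) → [3419/30, 565/3, 209/2]
+L5 (α=3/4) → [23849/120, 364/3, 1037/8]
+L7 (α=5/8) → [28449/320, 399/8, 4511/64]
= [89, 50, 70]


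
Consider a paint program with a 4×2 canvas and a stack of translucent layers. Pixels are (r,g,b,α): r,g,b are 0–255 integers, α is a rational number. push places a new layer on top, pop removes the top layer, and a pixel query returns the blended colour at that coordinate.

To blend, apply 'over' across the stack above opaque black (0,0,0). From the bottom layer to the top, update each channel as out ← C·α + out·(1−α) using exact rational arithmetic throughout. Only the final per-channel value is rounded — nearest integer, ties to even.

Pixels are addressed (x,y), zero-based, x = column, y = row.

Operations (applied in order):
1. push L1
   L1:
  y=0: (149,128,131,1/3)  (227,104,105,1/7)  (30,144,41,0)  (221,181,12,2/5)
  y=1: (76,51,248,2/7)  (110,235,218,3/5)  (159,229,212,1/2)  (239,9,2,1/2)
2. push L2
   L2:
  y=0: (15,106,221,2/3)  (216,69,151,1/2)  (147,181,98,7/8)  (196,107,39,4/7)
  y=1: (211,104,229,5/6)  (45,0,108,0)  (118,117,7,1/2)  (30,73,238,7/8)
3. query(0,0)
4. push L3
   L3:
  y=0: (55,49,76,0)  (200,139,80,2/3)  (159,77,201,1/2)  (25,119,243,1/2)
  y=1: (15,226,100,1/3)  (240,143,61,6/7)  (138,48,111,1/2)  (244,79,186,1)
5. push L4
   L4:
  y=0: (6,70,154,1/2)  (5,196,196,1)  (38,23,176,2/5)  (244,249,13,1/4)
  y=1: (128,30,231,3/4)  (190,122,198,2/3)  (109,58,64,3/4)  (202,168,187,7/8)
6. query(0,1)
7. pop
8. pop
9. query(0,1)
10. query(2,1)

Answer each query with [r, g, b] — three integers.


(0,0) stack=L1,L2; from [0,0,0]:
L1 α=1/3: [149/3, 128/3, 131/3]
L2 α=2/3: [239/9, 764/9, 1457/9]
= [27, 85, 162]

(0,1) stack=L1,L2,L3,L4; from [0,0,0]:
L1 α=2/7: [152/7, 102/7, 496/7]
L2 α=5/6: [7537/42, 1871/21, 2837/14]
L3 α=1/3: [7852/63, 8488/63, 1179/7]
L4 α=3/4: [8011/63, 7079/126, 3015/14]
rounded: [127, 56, 215]

query (0,1) [L1,L2] — begin 0,0,0
after L1 α=2/7: [152/7, 102/7, 496/7]
after L2 α=5/6: [7537/42, 1871/21, 2837/14]
= [179, 89, 203]

query (2,1) [L1,L2] — begin 0,0,0
L1 α=1/2: [159/2, 229/2, 106]
L2 α=1/2: [395/4, 463/4, 113/2]
→ [99, 116, 56]


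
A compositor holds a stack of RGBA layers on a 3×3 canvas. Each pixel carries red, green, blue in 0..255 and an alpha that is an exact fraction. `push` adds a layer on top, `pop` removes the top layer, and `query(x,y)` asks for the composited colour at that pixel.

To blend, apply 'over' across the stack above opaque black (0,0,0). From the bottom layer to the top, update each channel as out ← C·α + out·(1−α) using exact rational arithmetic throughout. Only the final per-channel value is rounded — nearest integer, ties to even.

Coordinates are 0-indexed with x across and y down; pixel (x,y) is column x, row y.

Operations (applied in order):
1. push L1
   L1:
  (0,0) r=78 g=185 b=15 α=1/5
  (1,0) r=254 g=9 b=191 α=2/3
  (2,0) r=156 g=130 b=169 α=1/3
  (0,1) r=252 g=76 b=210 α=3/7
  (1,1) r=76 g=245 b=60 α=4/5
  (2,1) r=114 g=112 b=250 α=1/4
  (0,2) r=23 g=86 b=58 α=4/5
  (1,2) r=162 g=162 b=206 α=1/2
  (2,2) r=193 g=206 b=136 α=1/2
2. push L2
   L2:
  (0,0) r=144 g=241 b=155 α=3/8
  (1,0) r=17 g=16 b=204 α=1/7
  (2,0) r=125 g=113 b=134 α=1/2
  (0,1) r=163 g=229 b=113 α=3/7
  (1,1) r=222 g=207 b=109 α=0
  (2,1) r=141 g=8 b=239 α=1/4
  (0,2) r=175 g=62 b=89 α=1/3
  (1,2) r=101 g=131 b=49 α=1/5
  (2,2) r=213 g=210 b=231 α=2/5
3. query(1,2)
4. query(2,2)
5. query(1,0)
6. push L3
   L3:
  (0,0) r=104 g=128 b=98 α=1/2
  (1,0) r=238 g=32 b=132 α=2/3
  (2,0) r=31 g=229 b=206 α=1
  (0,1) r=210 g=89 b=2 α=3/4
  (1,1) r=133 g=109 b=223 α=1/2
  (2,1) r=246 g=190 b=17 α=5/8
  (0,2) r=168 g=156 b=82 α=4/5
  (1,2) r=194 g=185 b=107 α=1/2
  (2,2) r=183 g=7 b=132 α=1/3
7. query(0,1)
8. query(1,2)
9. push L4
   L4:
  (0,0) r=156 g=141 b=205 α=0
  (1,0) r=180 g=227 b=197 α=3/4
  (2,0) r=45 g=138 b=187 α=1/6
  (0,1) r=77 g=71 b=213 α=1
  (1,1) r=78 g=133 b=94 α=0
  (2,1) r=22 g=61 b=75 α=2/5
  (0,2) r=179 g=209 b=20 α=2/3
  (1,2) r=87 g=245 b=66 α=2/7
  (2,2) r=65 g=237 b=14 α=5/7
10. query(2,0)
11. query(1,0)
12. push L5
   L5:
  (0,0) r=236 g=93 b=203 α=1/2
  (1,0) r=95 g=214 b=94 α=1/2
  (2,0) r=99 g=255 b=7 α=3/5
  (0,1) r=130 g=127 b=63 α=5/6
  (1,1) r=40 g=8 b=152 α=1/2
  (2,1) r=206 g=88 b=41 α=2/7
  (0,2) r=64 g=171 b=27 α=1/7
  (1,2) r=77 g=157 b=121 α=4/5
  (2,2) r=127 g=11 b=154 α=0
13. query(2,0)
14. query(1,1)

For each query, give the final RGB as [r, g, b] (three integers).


at x=1,y=2 over L1,L2:
L1 α=1/2: [81, 81, 103]
L2 α=1/5: [85, 91, 461/5]
= [85, 91, 92]

(2,2) stack=L1,L2; from [0,0,0]:
+L1 (α=1/2) → [193/2, 103, 68]
+L2 (α=2/5) → [1431/10, 729/5, 666/5]
rounded: [143, 146, 133]

at x=1,y=0 over L1,L2:
L1 α=2/3: [508/3, 6, 382/3]
L2 α=1/7: [1033/7, 52/7, 968/7]
rounded: [148, 7, 138]

(0,1) stack=L1,L2,L3; from [0,0,0]:
L1 α=3/7: [108, 228/7, 90]
L2 α=3/7: [921/7, 5721/49, 699/7]
L3 α=3/4: [5331/28, 4701/49, 741/28]
→ [190, 96, 26]

at x=1,y=2 over L1,L2,L3:
L1 α=1/2: [81, 81, 103]
L2 α=1/5: [85, 91, 461/5]
L3 α=1/2: [279/2, 138, 498/5]
rounded: [140, 138, 100]

query (2,0) [L1,L2,L3,L4] — begin 0,0,0
+L1 (α=1/3) → [52, 130/3, 169/3]
+L2 (α=1/2) → [177/2, 469/6, 571/6]
+L3 (α=1) → [31, 229, 206]
+L4 (α=1/6) → [100/3, 1283/6, 1217/6]
→ [33, 214, 203]

(1,0) stack=L1,L2,L3,L4; from [0,0,0]:
L1 α=2/3: [508/3, 6, 382/3]
L2 α=1/7: [1033/7, 52/7, 968/7]
L3 α=2/3: [1455/7, 500/21, 2816/21]
L4 α=3/4: [5235/28, 14801/84, 15227/84]
→ [187, 176, 181]

(2,0) stack=L1,L2,L3,L4,L5; from [0,0,0]:
L1 α=1/3: [52, 130/3, 169/3]
L2 α=1/2: [177/2, 469/6, 571/6]
L3 α=1: [31, 229, 206]
L4 α=1/6: [100/3, 1283/6, 1217/6]
L5 α=3/5: [1091/15, 3578/15, 256/3]
rounded: [73, 239, 85]

query (1,1) [L1,L2,L3,L4,L5] — begin 0,0,0
after L1 α=4/5: [304/5, 196, 48]
after L2 α=0: [304/5, 196, 48]
after L3 α=1/2: [969/10, 305/2, 271/2]
after L4 α=0: [969/10, 305/2, 271/2]
after L5 α=1/2: [1369/20, 321/4, 575/4]
→ [68, 80, 144]


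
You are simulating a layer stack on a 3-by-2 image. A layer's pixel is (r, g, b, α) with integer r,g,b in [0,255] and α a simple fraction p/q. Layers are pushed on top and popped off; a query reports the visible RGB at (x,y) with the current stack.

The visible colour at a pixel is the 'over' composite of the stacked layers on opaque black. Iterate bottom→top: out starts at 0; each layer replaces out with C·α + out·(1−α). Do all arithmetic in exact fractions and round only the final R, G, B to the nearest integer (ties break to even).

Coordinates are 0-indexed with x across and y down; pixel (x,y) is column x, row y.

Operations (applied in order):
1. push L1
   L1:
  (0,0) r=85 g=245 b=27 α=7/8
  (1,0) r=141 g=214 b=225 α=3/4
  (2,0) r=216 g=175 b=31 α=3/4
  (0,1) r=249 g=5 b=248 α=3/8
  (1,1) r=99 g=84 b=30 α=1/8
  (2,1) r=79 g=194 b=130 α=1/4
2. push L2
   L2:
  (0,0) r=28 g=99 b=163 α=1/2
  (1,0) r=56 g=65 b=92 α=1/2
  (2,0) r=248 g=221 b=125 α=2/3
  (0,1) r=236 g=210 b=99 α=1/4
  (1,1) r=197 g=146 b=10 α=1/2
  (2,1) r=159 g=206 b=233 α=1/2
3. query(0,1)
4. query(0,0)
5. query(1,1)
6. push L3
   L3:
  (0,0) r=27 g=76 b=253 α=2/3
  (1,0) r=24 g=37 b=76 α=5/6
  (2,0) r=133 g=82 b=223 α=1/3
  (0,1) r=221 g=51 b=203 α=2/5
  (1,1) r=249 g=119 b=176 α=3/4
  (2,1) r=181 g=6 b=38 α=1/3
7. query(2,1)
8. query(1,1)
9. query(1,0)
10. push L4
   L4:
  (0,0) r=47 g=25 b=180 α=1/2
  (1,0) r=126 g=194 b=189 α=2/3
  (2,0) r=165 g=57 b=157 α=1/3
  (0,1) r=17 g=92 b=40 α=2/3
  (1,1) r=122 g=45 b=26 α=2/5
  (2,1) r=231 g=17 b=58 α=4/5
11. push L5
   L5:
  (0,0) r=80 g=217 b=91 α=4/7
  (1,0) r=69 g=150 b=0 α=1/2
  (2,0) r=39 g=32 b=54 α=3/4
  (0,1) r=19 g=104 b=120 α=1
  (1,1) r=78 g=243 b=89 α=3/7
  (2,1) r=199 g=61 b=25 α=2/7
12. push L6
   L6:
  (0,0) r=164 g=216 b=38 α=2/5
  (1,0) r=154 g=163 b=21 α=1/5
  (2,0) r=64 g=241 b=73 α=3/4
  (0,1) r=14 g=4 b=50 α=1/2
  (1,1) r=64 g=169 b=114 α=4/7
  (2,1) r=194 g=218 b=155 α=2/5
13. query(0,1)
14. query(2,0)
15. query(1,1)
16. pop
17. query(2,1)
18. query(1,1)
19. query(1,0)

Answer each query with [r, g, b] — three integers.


(0,1) stack=L1,L2; from [0,0,0]:
+L1 (α=3/8) → [747/8, 15/8, 93]
+L2 (α=1/4) → [4129/32, 1725/32, 189/2]
→ [129, 54, 94]

(0,0) stack=L1,L2; from [0,0,0]:
L1 α=7/8: [595/8, 1715/8, 189/8]
L2 α=1/2: [819/16, 2507/16, 1493/16]
= [51, 157, 93]

query (1,1) [L1,L2] — begin 0,0,0
after L1 α=1/8: [99/8, 21/2, 15/4]
after L2 α=1/2: [1675/16, 313/4, 55/8]
→ [105, 78, 7]

(2,1) stack=L1,L2,L3; from [0,0,0]:
L1 α=1/4: [79/4, 97/2, 65/2]
L2 α=1/2: [715/8, 509/4, 531/4]
L3 α=1/3: [1439/12, 521/6, 607/6]
rounded: [120, 87, 101]

query (1,1) [L1,L2,L3] — begin 0,0,0
+L1 (α=1/8) → [99/8, 21/2, 15/4]
+L2 (α=1/2) → [1675/16, 313/4, 55/8]
+L3 (α=3/4) → [13627/64, 1741/16, 4279/32]
= [213, 109, 134]

at x=1,y=0 over L1,L2,L3:
+L1 (α=3/4) → [423/4, 321/2, 675/4]
+L2 (α=1/2) → [647/8, 451/4, 1043/8]
+L3 (α=5/6) → [1607/48, 397/8, 1361/16]
→ [33, 50, 85]

(0,1) stack=L1,L2,L3,L4,L5,L6; from [0,0,0]:
+L1 (α=3/8) → [747/8, 15/8, 93]
+L2 (α=1/4) → [4129/32, 1725/32, 189/2]
+L3 (α=2/5) → [26531/160, 8439/160, 1379/10]
+L4 (α=2/3) → [10657/160, 37879/480, 2179/30]
+L5 (α=1) → [19, 104, 120]
+L6 (α=1/2) → [33/2, 54, 85]
= [16, 54, 85]

(2,0) stack=L1,L2,L3,L4,L5,L6; from [0,0,0]:
after L1 α=3/4: [162, 525/4, 93/4]
after L2 α=2/3: [658/3, 2293/12, 1093/12]
after L3 α=1/3: [1715/9, 2785/18, 2431/18]
after L4 α=1/3: [4915/27, 3298/27, 3844/27]
after L5 α=3/4: [4037/54, 2945/54, 4109/54]
after L6 α=3/4: [14405/216, 41987/216, 15935/216]
rounded: [67, 194, 74]

query (1,1) [L1,L2,L3,L4,L5,L6] — begin 0,0,0
L1 α=1/8: [99/8, 21/2, 15/4]
L2 α=1/2: [1675/16, 313/4, 55/8]
L3 α=3/4: [13627/64, 1741/16, 4279/32]
L4 α=2/5: [56497/320, 6663/80, 14501/160]
L5 α=3/7: [75217/560, 21243/140, 25181/280]
L6 α=4/7: [369011/3920, 158369/980, 203223/1960]
rounded: [94, 162, 104]

(2,1) stack=L1,L2,L3,L4,L5; from [0,0,0]:
after L1 α=1/4: [79/4, 97/2, 65/2]
after L2 α=1/2: [715/8, 509/4, 531/4]
after L3 α=1/3: [1439/12, 521/6, 607/6]
after L4 α=4/5: [12527/60, 929/30, 1999/30]
after L5 α=2/7: [17303/84, 1661/42, 2299/42]
rounded: [206, 40, 55]

query (1,1) [L1,L2,L3,L4,L5] — begin 0,0,0
L1 α=1/8: [99/8, 21/2, 15/4]
L2 α=1/2: [1675/16, 313/4, 55/8]
L3 α=3/4: [13627/64, 1741/16, 4279/32]
L4 α=2/5: [56497/320, 6663/80, 14501/160]
L5 α=3/7: [75217/560, 21243/140, 25181/280]
→ [134, 152, 90]

at x=1,y=0 over L1,L2,L3,L4,L5:
+L1 (α=3/4) → [423/4, 321/2, 675/4]
+L2 (α=1/2) → [647/8, 451/4, 1043/8]
+L3 (α=5/6) → [1607/48, 397/8, 1361/16]
+L4 (α=2/3) → [13703/144, 1167/8, 7409/48]
+L5 (α=1/2) → [23639/288, 2367/16, 7409/96]
rounded: [82, 148, 77]


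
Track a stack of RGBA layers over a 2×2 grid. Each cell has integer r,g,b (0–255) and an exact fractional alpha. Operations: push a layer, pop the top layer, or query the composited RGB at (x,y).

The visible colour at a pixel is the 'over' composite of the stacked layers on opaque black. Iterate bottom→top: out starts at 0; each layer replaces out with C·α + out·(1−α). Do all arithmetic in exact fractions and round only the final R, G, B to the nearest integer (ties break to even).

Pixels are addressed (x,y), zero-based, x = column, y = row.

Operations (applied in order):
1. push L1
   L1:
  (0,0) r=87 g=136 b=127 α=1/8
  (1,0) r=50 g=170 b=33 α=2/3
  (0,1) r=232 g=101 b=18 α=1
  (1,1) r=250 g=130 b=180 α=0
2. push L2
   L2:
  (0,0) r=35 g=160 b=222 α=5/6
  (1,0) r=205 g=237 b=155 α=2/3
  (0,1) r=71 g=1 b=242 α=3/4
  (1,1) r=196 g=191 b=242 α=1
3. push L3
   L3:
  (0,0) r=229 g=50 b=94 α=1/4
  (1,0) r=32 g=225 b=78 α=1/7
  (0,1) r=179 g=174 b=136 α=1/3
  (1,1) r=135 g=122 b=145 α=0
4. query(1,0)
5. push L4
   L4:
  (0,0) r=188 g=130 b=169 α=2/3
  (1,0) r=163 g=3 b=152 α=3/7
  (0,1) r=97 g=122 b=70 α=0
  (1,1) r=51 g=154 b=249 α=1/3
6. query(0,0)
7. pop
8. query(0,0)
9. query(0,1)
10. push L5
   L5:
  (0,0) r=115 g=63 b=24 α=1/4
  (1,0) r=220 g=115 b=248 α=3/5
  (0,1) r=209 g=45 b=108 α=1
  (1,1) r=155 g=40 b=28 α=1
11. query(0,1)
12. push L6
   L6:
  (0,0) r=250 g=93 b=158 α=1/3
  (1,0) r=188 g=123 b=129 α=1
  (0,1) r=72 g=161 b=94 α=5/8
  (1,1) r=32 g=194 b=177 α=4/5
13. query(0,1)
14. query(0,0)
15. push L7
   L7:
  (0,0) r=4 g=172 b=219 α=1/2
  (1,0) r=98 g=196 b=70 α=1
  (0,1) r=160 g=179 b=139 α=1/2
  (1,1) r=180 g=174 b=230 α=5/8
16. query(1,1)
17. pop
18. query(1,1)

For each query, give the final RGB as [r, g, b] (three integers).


query (1,0) [L1,L2,L3] — begin 0,0,0
L1 α=2/3: [100/3, 340/3, 22]
L2 α=2/3: [1330/9, 1762/9, 332/3]
L3 α=1/7: [2756/21, 4199/21, 106]
rounded: [131, 200, 106]

query (0,0) [L1,L2,L3,L4] — begin 0,0,0
L1 α=1/8: [87/8, 17, 127/8]
L2 α=5/6: [1487/48, 817/6, 9007/48]
L3 α=1/4: [5151/64, 917/8, 10511/64]
L4 α=2/3: [29215/192, 999/8, 32143/192]
= [152, 125, 167]

query (0,0) [L1,L2,L3] — begin 0,0,0
L1 α=1/8: [87/8, 17, 127/8]
L2 α=5/6: [1487/48, 817/6, 9007/48]
L3 α=1/4: [5151/64, 917/8, 10511/64]
= [80, 115, 164]

query (0,1) [L1,L2,L3] — begin 0,0,0
+L1 (α=1) → [232, 101, 18]
+L2 (α=3/4) → [445/4, 26, 186]
+L3 (α=1/3) → [803/6, 226/3, 508/3]
= [134, 75, 169]

query (0,1) [L1,L2,L3,L5] — begin 0,0,0
after L1 α=1: [232, 101, 18]
after L2 α=3/4: [445/4, 26, 186]
after L3 α=1/3: [803/6, 226/3, 508/3]
after L5 α=1: [209, 45, 108]
rounded: [209, 45, 108]

at x=0,y=1 over L1,L2,L3,L5,L6:
+L1 (α=1) → [232, 101, 18]
+L2 (α=3/4) → [445/4, 26, 186]
+L3 (α=1/3) → [803/6, 226/3, 508/3]
+L5 (α=1) → [209, 45, 108]
+L6 (α=5/8) → [987/8, 235/2, 397/4]
= [123, 118, 99]

at x=0,y=0 over L1,L2,L3,L5,L6:
+L1 (α=1/8) → [87/8, 17, 127/8]
+L2 (α=5/6) → [1487/48, 817/6, 9007/48]
+L3 (α=1/4) → [5151/64, 917/8, 10511/64]
+L5 (α=1/4) → [22813/256, 3255/32, 33069/256]
+L6 (α=1/3) → [18271/128, 1581/16, 53293/384]
→ [143, 99, 139]

query (1,1) [L1,L2,L3,L5,L6,L7] — begin 0,0,0
+L1 (α=0) → [0, 0, 0]
+L2 (α=1) → [196, 191, 242]
+L3 (α=0) → [196, 191, 242]
+L5 (α=1) → [155, 40, 28]
+L6 (α=4/5) → [283/5, 816/5, 736/5]
+L7 (α=5/8) → [5349/40, 3399/20, 3979/20]
rounded: [134, 170, 199]

at x=1,y=1 over L1,L2,L3,L5,L6:
+L1 (α=0) → [0, 0, 0]
+L2 (α=1) → [196, 191, 242]
+L3 (α=0) → [196, 191, 242]
+L5 (α=1) → [155, 40, 28]
+L6 (α=4/5) → [283/5, 816/5, 736/5]
= [57, 163, 147]


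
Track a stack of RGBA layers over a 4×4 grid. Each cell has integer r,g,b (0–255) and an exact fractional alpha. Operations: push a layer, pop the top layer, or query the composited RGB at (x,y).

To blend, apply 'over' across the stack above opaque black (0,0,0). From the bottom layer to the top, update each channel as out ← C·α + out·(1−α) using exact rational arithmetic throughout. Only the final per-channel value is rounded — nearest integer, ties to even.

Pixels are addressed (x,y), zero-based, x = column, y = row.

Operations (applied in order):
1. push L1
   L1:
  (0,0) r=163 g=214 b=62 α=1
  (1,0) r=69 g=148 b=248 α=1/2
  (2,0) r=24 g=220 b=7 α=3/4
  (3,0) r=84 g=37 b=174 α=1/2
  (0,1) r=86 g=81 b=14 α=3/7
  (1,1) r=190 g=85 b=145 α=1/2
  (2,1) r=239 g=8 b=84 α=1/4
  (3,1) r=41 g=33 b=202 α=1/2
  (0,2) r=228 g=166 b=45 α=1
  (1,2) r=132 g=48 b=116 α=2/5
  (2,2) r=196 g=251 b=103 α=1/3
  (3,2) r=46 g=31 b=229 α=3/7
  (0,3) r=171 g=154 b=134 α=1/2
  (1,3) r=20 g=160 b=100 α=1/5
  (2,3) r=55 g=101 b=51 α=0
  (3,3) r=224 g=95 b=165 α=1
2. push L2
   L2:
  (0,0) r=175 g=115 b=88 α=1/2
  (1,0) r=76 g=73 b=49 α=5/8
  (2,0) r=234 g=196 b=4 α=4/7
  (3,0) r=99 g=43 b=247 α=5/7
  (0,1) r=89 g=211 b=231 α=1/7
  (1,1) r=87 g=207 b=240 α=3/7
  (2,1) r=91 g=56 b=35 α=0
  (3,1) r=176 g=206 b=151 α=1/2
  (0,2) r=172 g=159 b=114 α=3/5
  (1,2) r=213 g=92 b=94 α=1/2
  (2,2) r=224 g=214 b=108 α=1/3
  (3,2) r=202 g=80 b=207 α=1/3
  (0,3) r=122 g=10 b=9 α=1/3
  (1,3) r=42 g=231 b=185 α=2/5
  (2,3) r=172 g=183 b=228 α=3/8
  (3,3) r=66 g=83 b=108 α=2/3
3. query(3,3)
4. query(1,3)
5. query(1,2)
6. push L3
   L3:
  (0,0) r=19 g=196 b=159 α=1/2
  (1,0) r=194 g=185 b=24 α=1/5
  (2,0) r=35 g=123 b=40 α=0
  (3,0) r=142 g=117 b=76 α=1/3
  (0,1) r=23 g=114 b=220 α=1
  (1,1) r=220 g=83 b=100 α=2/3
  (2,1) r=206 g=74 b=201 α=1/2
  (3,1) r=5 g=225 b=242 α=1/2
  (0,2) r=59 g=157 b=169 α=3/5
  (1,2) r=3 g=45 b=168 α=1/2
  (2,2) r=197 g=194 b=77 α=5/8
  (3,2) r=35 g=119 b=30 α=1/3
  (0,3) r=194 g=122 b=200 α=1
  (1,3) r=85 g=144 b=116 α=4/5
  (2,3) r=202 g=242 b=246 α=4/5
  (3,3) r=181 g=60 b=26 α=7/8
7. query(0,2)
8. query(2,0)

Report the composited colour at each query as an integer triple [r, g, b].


query (3,3) [L1,L2] — begin 0,0,0
L1 α=1: [224, 95, 165]
L2 α=2/3: [356/3, 87, 127]
= [119, 87, 127]

query (1,3) [L1,L2] — begin 0,0,0
+L1 (α=1/5) → [4, 32, 20]
+L2 (α=2/5) → [96/5, 558/5, 86]
→ [19, 112, 86]

(1,2) stack=L1,L2; from [0,0,0]:
L1 α=2/5: [264/5, 96/5, 232/5]
L2 α=1/2: [1329/10, 278/5, 351/5]
→ [133, 56, 70]

at x=0,y=2 over L1,L2,L3:
after L1 α=1: [228, 166, 45]
after L2 α=3/5: [972/5, 809/5, 432/5]
after L3 α=3/5: [2829/25, 3973/25, 3399/25]
→ [113, 159, 136]

query (2,0) [L1,L2,L3] — begin 0,0,0
after L1 α=3/4: [18, 165, 21/4]
after L2 α=4/7: [990/7, 1279/7, 127/28]
after L3 α=0: [990/7, 1279/7, 127/28]
rounded: [141, 183, 5]
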